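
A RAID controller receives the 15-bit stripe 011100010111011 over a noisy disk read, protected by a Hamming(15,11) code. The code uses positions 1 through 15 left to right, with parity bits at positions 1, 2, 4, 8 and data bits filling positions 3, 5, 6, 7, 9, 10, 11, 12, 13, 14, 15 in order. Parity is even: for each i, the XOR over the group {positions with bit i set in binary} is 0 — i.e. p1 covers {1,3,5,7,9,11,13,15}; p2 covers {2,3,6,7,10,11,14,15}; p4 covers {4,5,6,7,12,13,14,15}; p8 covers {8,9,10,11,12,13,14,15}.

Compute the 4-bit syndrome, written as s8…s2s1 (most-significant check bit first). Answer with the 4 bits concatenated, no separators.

0001

s1 (pos 1,3,5,7,9,11,13,15): 0⊕1⊕0⊕0⊕0⊕1⊕0⊕1 = 1
s2 (pos 2,3,6,7,10,11,14,15): 1⊕1⊕0⊕0⊕1⊕1⊕1⊕1 = 0
s4 (pos 4,5,6,7,12,13,14,15): 1⊕0⊕0⊕0⊕1⊕0⊕1⊕1 = 0
s8 (pos 8,9,10,11,12,13,14,15): 1⊕0⊕1⊕1⊕1⊕0⊕1⊕1 = 0
Syndrome s8…s1 = 0001 → error at position 1.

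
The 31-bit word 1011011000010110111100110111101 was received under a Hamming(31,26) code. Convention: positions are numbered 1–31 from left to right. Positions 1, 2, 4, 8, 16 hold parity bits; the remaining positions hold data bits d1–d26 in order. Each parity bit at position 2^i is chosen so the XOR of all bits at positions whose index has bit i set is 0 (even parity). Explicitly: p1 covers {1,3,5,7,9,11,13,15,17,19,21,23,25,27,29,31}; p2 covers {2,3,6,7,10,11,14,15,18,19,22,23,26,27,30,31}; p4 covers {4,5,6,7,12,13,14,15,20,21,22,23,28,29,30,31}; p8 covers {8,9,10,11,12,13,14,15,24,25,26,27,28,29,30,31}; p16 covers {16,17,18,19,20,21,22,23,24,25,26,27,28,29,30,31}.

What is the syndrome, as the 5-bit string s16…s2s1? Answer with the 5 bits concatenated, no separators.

11110

s1 (pos 1,3,5,7,9,11,13,15,17,19,21,23,25,27,29,31): 1⊕1⊕0⊕1⊕0⊕0⊕0⊕1⊕1⊕1⊕0⊕1⊕0⊕1⊕1⊕1 = 0
s2 (pos 2,3,6,7,10,11,14,15,18,19,22,23,26,27,30,31): 0⊕1⊕1⊕1⊕0⊕0⊕1⊕1⊕1⊕1⊕0⊕1⊕1⊕1⊕0⊕1 = 1
s4 (pos 4,5,6,7,12,13,14,15,20,21,22,23,28,29,30,31): 1⊕0⊕1⊕1⊕1⊕0⊕1⊕1⊕1⊕0⊕0⊕1⊕1⊕1⊕0⊕1 = 1
s8 (pos 8,9,10,11,12,13,14,15,24,25,26,27,28,29,30,31): 0⊕0⊕0⊕0⊕1⊕0⊕1⊕1⊕1⊕0⊕1⊕1⊕1⊕1⊕0⊕1 = 1
s16 (pos 16,17,18,19,20,21,22,23,24,25,26,27,28,29,30,31): 0⊕1⊕1⊕1⊕1⊕0⊕0⊕1⊕1⊕0⊕1⊕1⊕1⊕1⊕0⊕1 = 1
Syndrome s16…s1 = 11110 → error at position 30.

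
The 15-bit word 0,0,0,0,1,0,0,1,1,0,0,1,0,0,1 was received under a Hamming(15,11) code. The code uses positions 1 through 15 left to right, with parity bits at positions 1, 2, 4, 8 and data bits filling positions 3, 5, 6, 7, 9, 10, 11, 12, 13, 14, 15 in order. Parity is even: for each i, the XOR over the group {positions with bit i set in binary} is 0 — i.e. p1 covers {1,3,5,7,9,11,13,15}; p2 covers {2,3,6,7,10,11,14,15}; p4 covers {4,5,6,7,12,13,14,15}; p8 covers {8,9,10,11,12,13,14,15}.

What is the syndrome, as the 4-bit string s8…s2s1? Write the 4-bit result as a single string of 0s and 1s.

0111

s1 (pos 1,3,5,7,9,11,13,15): 0⊕0⊕1⊕0⊕1⊕0⊕0⊕1 = 1
s2 (pos 2,3,6,7,10,11,14,15): 0⊕0⊕0⊕0⊕0⊕0⊕0⊕1 = 1
s4 (pos 4,5,6,7,12,13,14,15): 0⊕1⊕0⊕0⊕1⊕0⊕0⊕1 = 1
s8 (pos 8,9,10,11,12,13,14,15): 1⊕1⊕0⊕0⊕1⊕0⊕0⊕1 = 0
Syndrome s8…s1 = 0111 → error at position 7.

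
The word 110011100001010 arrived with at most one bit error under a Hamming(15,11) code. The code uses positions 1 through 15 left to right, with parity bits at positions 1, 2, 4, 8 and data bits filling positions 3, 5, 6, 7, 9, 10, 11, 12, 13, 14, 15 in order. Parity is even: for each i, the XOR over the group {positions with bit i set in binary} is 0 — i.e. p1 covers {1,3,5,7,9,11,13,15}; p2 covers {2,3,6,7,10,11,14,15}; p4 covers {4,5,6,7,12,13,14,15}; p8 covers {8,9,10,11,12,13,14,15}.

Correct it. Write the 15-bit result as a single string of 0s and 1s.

110001100001010

s1 (pos 1,3,5,7,9,11,13,15): 1⊕0⊕1⊕1⊕0⊕0⊕0⊕0 = 1
s2 (pos 2,3,6,7,10,11,14,15): 1⊕0⊕1⊕1⊕0⊕0⊕1⊕0 = 0
s4 (pos 4,5,6,7,12,13,14,15): 0⊕1⊕1⊕1⊕1⊕0⊕1⊕0 = 1
s8 (pos 8,9,10,11,12,13,14,15): 0⊕0⊕0⊕0⊕1⊕0⊕1⊕0 = 0
Syndrome s8…s1 = 0101 → error at position 5.
Flip position 5: 110011100001010 → 110001100001010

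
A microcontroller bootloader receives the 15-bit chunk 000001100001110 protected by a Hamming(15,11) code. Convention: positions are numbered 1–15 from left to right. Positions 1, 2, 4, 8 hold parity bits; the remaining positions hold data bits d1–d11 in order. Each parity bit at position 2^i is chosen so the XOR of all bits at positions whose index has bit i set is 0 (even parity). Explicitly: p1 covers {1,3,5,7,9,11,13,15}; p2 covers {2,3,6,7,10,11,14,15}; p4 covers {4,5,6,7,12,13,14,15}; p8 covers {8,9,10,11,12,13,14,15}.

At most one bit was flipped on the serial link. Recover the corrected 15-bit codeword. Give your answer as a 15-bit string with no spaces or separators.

s1 (pos 1,3,5,7,9,11,13,15): 0⊕0⊕0⊕1⊕0⊕0⊕1⊕0 = 0
s2 (pos 2,3,6,7,10,11,14,15): 0⊕0⊕1⊕1⊕0⊕0⊕1⊕0 = 1
s4 (pos 4,5,6,7,12,13,14,15): 0⊕0⊕1⊕1⊕1⊕1⊕1⊕0 = 1
s8 (pos 8,9,10,11,12,13,14,15): 0⊕0⊕0⊕0⊕1⊕1⊕1⊕0 = 1
Syndrome s8…s1 = 1110 → error at position 14.
Flip position 14: 000001100001110 → 000001100001100

000001100001100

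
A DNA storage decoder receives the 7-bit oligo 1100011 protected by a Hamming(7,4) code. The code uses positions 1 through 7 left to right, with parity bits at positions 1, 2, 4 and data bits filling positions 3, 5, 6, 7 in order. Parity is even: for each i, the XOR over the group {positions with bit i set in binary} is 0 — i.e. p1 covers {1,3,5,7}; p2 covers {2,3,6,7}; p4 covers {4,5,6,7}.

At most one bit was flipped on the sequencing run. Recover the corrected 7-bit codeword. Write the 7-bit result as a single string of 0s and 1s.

s1 (pos 1,3,5,7): 1⊕0⊕0⊕1 = 0
s2 (pos 2,3,6,7): 1⊕0⊕1⊕1 = 1
s4 (pos 4,5,6,7): 0⊕0⊕1⊕1 = 0
Syndrome s4…s1 = 010 → error at position 2.
Flip position 2: 1100011 → 1000011

1000011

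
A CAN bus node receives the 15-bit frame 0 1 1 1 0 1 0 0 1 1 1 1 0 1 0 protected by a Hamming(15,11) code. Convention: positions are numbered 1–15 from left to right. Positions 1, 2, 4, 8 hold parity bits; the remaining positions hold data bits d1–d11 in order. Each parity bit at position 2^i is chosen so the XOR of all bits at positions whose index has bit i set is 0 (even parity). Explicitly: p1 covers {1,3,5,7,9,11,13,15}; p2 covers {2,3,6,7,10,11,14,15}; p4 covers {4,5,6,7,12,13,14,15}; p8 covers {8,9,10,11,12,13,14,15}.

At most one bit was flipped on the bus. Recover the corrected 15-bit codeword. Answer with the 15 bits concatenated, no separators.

s1 (pos 1,3,5,7,9,11,13,15): 0⊕1⊕0⊕0⊕1⊕1⊕0⊕0 = 1
s2 (pos 2,3,6,7,10,11,14,15): 1⊕1⊕1⊕0⊕1⊕1⊕1⊕0 = 0
s4 (pos 4,5,6,7,12,13,14,15): 1⊕0⊕1⊕0⊕1⊕0⊕1⊕0 = 0
s8 (pos 8,9,10,11,12,13,14,15): 0⊕1⊕1⊕1⊕1⊕0⊕1⊕0 = 1
Syndrome s8…s1 = 1001 → error at position 9.
Flip position 9: 011101001111010 → 011101000111010

011101000111010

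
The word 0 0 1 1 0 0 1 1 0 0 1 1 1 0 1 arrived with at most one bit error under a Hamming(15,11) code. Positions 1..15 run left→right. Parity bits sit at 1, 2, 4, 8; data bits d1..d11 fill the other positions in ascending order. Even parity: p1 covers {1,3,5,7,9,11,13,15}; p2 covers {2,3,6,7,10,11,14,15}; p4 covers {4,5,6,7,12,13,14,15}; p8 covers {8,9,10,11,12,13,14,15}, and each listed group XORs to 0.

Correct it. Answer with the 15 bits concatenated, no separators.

s1 (pos 1,3,5,7,9,11,13,15): 0⊕1⊕0⊕1⊕0⊕1⊕1⊕1 = 1
s2 (pos 2,3,6,7,10,11,14,15): 0⊕1⊕0⊕1⊕0⊕1⊕0⊕1 = 0
s4 (pos 4,5,6,7,12,13,14,15): 1⊕0⊕0⊕1⊕1⊕1⊕0⊕1 = 1
s8 (pos 8,9,10,11,12,13,14,15): 1⊕0⊕0⊕1⊕1⊕1⊕0⊕1 = 1
Syndrome s8…s1 = 1101 → error at position 13.
Flip position 13: 001100110011101 → 001100110011001

001100110011001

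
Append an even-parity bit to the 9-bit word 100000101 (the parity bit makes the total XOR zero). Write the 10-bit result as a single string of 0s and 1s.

1000001011

XOR of the 9 data bits: 1⊕0⊕0⊕0⊕0⊕0⊕1⊕0⊕1 = 1
Parity bit = 1 (so all 10 bits XOR to 0).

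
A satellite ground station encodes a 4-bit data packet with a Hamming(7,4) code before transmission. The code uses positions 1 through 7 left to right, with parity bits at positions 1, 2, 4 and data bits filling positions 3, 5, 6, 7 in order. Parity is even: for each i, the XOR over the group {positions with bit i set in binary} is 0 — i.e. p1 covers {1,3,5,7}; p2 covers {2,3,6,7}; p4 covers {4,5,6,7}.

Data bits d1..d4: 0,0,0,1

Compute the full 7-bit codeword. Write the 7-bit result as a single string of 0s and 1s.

Place data at non-parity positions: p1 p2 0 p4 0 0 1
p1 (pos 1,3,5,7): XOR of data positions = 0⊕0⊕1 = 1
p2 (pos 2,3,6,7): XOR of data positions = 0⊕0⊕1 = 1
p4 (pos 4,5,6,7): XOR of data positions = 0⊕0⊕1 = 1
Codeword: 1101001

1101001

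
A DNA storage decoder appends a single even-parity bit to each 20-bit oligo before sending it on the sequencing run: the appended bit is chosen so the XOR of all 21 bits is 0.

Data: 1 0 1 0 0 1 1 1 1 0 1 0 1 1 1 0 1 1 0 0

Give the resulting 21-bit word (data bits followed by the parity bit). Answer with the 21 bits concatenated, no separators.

101001111010111011000

XOR of the 20 data bits: 1⊕0⊕1⊕0⊕0⊕1⊕1⊕1⊕1⊕0⊕1⊕0⊕1⊕1⊕1⊕0⊕1⊕1⊕0⊕0 = 0
Parity bit = 0 (so all 21 bits XOR to 0).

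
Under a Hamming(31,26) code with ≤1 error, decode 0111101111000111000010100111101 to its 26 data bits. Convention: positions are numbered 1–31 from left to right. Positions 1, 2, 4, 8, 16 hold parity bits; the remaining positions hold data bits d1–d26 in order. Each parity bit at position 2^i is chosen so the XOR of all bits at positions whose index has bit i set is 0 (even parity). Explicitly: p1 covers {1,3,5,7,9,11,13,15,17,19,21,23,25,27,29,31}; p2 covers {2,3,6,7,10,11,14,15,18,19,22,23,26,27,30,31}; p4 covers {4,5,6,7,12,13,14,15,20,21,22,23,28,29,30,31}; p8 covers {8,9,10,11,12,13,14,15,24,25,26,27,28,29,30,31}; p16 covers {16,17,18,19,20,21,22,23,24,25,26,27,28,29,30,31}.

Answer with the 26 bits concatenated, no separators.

s1 (pos 1,3,5,7,9,11,13,15,17,19,21,23,25,27,29,31): 0⊕1⊕1⊕1⊕1⊕0⊕0⊕1⊕0⊕0⊕1⊕1⊕0⊕1⊕1⊕1 = 0
s2 (pos 2,3,6,7,10,11,14,15,18,19,22,23,26,27,30,31): 1⊕1⊕0⊕1⊕1⊕0⊕1⊕1⊕0⊕0⊕0⊕1⊕1⊕1⊕0⊕1 = 0
s4 (pos 4,5,6,7,12,13,14,15,20,21,22,23,28,29,30,31): 1⊕1⊕0⊕1⊕0⊕0⊕1⊕1⊕0⊕1⊕0⊕1⊕1⊕1⊕0⊕1 = 0
s8 (pos 8,9,10,11,12,13,14,15,24,25,26,27,28,29,30,31): 1⊕1⊕1⊕0⊕0⊕0⊕1⊕1⊕0⊕0⊕1⊕1⊕1⊕1⊕0⊕1 = 0
s16 (pos 16,17,18,19,20,21,22,23,24,25,26,27,28,29,30,31): 1⊕0⊕0⊕0⊕0⊕1⊕0⊕1⊕0⊕0⊕1⊕1⊕1⊕1⊕0⊕1 = 0
Syndrome s16…s1 = 00000 → no error.
Read data bits from positions 3,5,6,7,9,10,11,12,13,14,15,17,18,19,20,21,22,23,24,25,26,27,28,29,30,31: 11011100011000010100111101

11011100011000010100111101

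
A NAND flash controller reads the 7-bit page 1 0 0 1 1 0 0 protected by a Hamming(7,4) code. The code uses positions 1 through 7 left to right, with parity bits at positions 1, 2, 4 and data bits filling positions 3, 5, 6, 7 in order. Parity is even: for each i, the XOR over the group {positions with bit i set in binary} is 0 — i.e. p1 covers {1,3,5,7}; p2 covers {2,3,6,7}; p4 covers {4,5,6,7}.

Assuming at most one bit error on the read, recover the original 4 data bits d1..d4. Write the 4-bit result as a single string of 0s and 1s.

s1 (pos 1,3,5,7): 1⊕0⊕1⊕0 = 0
s2 (pos 2,3,6,7): 0⊕0⊕0⊕0 = 0
s4 (pos 4,5,6,7): 1⊕1⊕0⊕0 = 0
Syndrome s4…s1 = 000 → no error.
Read data bits from positions 3,5,6,7: 0100

0100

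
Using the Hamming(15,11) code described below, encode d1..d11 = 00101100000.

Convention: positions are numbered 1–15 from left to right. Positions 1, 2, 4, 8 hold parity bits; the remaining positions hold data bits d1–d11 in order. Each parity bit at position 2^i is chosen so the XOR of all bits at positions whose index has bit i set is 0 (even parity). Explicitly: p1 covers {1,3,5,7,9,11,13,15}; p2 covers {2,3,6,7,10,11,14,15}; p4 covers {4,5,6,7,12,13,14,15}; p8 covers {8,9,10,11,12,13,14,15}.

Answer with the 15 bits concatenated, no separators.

Place data at non-parity positions: p1 p2 0 p4 0 1 0 p8 1 1 0 0 0 0 0
p1 (pos 1,3,5,7,9,11,13,15): XOR of data positions = 0⊕0⊕0⊕1⊕0⊕0⊕0 = 1
p2 (pos 2,3,6,7,10,11,14,15): XOR of data positions = 0⊕1⊕0⊕1⊕0⊕0⊕0 = 0
p4 (pos 4,5,6,7,12,13,14,15): XOR of data positions = 0⊕1⊕0⊕0⊕0⊕0⊕0 = 1
p8 (pos 8,9,10,11,12,13,14,15): XOR of data positions = 1⊕1⊕0⊕0⊕0⊕0⊕0 = 0
Codeword: 100101001100000

100101001100000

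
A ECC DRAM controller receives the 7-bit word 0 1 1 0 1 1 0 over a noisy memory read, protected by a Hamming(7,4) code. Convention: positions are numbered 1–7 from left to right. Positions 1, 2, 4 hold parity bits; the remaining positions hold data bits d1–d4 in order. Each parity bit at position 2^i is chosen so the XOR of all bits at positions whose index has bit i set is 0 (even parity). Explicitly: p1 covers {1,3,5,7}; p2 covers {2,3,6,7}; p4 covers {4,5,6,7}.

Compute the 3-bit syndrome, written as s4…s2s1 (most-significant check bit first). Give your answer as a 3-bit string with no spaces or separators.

010

s1 (pos 1,3,5,7): 0⊕1⊕1⊕0 = 0
s2 (pos 2,3,6,7): 1⊕1⊕1⊕0 = 1
s4 (pos 4,5,6,7): 0⊕1⊕1⊕0 = 0
Syndrome s4…s1 = 010 → error at position 2.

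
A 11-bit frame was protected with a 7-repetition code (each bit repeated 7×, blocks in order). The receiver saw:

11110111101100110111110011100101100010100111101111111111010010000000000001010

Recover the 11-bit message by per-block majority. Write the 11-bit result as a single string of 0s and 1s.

11110011000

Block 1 (1111011): 6 ones → 1
Block 2 (1101100): 4 ones → 1
Block 3 (1101111): 6 ones → 1
Block 4 (1001110): 4 ones → 1
Block 5 (0101100): 3 ones → 0
Block 6 (0101001): 3 ones → 0
Block 7 (1110111): 6 ones → 1
Block 8 (1111111): 7 ones → 1
Block 9 (0100100): 2 ones → 0
Block 10 (0000000): 0 ones → 0
Block 11 (0001010): 2 ones → 0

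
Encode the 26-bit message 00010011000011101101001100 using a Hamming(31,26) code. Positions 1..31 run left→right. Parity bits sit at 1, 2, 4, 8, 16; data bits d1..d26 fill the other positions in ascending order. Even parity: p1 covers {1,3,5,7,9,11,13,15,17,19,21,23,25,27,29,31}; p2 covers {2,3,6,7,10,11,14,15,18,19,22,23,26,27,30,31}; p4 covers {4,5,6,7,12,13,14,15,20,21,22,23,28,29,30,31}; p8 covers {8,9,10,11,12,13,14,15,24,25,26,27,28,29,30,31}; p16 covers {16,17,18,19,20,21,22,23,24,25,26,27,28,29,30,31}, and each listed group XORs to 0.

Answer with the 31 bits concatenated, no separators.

Place data at non-parity positions: p1 p2 0 p4 0 0 1 p8 0 0 1 1 0 0 0 p16 0 1 1 1 0 1 1 0 1 0 0 1 1 0 0
p1 (pos 1,3,5,7,9,11,13,15,17,19,21,23,25,27,29,31): XOR of data positions = 0⊕0⊕1⊕0⊕1⊕0⊕0⊕0⊕1⊕0⊕1⊕1⊕0⊕1⊕0 = 0
p2 (pos 2,3,6,7,10,11,14,15,18,19,22,23,26,27,30,31): XOR of data positions = 0⊕0⊕1⊕0⊕1⊕0⊕0⊕1⊕1⊕1⊕1⊕0⊕0⊕0⊕0 = 0
p4 (pos 4,5,6,7,12,13,14,15,20,21,22,23,28,29,30,31): XOR of data positions = 0⊕0⊕1⊕1⊕0⊕0⊕0⊕1⊕0⊕1⊕1⊕1⊕1⊕0⊕0 = 1
p8 (pos 8,9,10,11,12,13,14,15,24,25,26,27,28,29,30,31): XOR of data positions = 0⊕0⊕1⊕1⊕0⊕0⊕0⊕0⊕1⊕0⊕0⊕1⊕1⊕0⊕0 = 1
p16 (pos 16,17,18,19,20,21,22,23,24,25,26,27,28,29,30,31): XOR of data positions = 0⊕1⊕1⊕1⊕0⊕1⊕1⊕0⊕1⊕0⊕0⊕1⊕1⊕0⊕0 = 0
Codeword: 0001001100110000011101101001100

0001001100110000011101101001100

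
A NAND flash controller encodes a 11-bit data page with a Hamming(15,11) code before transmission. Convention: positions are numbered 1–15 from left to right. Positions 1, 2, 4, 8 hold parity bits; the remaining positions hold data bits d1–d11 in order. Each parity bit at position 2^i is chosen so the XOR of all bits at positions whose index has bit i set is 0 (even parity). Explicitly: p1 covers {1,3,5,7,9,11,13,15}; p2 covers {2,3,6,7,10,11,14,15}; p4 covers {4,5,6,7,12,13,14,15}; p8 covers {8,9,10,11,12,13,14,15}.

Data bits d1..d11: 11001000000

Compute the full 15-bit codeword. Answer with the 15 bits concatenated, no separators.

111110011000000

Place data at non-parity positions: p1 p2 1 p4 1 0 0 p8 1 0 0 0 0 0 0
p1 (pos 1,3,5,7,9,11,13,15): XOR of data positions = 1⊕1⊕0⊕1⊕0⊕0⊕0 = 1
p2 (pos 2,3,6,7,10,11,14,15): XOR of data positions = 1⊕0⊕0⊕0⊕0⊕0⊕0 = 1
p4 (pos 4,5,6,7,12,13,14,15): XOR of data positions = 1⊕0⊕0⊕0⊕0⊕0⊕0 = 1
p8 (pos 8,9,10,11,12,13,14,15): XOR of data positions = 1⊕0⊕0⊕0⊕0⊕0⊕0 = 1
Codeword: 111110011000000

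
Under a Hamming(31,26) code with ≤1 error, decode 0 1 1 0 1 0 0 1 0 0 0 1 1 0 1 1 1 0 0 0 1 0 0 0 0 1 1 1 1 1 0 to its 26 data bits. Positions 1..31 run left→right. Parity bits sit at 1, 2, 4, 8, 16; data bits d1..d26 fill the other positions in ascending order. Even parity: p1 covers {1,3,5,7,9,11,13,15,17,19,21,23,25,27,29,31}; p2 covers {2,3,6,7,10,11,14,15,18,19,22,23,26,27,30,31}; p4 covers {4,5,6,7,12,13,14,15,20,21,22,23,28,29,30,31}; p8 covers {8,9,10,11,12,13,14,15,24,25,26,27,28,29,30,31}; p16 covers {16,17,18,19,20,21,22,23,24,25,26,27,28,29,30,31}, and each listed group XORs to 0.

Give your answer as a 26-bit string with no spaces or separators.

11000001101100010000111110

s1 (pos 1,3,5,7,9,11,13,15,17,19,21,23,25,27,29,31): 0⊕1⊕1⊕0⊕0⊕0⊕1⊕1⊕1⊕0⊕1⊕0⊕0⊕1⊕1⊕0 = 0
s2 (pos 2,3,6,7,10,11,14,15,18,19,22,23,26,27,30,31): 1⊕1⊕0⊕0⊕0⊕0⊕0⊕1⊕0⊕0⊕0⊕0⊕1⊕1⊕1⊕0 = 0
s4 (pos 4,5,6,7,12,13,14,15,20,21,22,23,28,29,30,31): 0⊕1⊕0⊕0⊕1⊕1⊕0⊕1⊕0⊕1⊕0⊕0⊕1⊕1⊕1⊕0 = 0
s8 (pos 8,9,10,11,12,13,14,15,24,25,26,27,28,29,30,31): 1⊕0⊕0⊕0⊕1⊕1⊕0⊕1⊕0⊕0⊕1⊕1⊕1⊕1⊕1⊕0 = 1
s16 (pos 16,17,18,19,20,21,22,23,24,25,26,27,28,29,30,31): 1⊕1⊕0⊕0⊕0⊕1⊕0⊕0⊕0⊕0⊕1⊕1⊕1⊕1⊕1⊕0 = 0
Syndrome s16…s1 = 01000 → error at position 8.
Flip position 8: 0110100100011011100010000111110 → 0110100000011011100010000111110
Read data bits from positions 3,5,6,7,9,10,11,12,13,14,15,17,18,19,20,21,22,23,24,25,26,27,28,29,30,31: 11000001101100010000111110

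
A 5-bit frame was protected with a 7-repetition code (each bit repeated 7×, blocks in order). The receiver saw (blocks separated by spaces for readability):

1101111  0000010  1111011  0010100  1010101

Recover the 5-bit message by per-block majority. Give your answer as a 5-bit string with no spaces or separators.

Block 1 (1101111): 6 ones → 1
Block 2 (0000010): 1 one → 0
Block 3 (1111011): 6 ones → 1
Block 4 (0010100): 2 ones → 0
Block 5 (1010101): 4 ones → 1

10101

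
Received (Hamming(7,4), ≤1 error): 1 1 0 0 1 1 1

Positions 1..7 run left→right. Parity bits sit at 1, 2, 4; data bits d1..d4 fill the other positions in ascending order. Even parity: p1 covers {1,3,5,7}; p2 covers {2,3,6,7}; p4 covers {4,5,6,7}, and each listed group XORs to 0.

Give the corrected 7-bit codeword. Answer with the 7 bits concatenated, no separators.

1100110

s1 (pos 1,3,5,7): 1⊕0⊕1⊕1 = 1
s2 (pos 2,3,6,7): 1⊕0⊕1⊕1 = 1
s4 (pos 4,5,6,7): 0⊕1⊕1⊕1 = 1
Syndrome s4…s1 = 111 → error at position 7.
Flip position 7: 1100111 → 1100110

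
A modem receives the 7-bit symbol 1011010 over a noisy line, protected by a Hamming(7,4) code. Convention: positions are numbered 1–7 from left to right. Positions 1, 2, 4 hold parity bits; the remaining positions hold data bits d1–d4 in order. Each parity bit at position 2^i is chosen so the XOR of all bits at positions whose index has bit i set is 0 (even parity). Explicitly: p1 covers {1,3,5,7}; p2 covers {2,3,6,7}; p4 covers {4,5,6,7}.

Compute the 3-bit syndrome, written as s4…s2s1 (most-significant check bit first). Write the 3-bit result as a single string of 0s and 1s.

000

s1 (pos 1,3,5,7): 1⊕1⊕0⊕0 = 0
s2 (pos 2,3,6,7): 0⊕1⊕1⊕0 = 0
s4 (pos 4,5,6,7): 1⊕0⊕1⊕0 = 0
Syndrome s4…s1 = 000 → no error.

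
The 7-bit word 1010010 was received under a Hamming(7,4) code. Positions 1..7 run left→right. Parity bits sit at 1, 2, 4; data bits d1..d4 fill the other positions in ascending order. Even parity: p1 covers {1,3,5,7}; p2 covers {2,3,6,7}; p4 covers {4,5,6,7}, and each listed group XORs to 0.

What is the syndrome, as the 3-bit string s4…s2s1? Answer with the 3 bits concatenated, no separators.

s1 (pos 1,3,5,7): 1⊕1⊕0⊕0 = 0
s2 (pos 2,3,6,7): 0⊕1⊕1⊕0 = 0
s4 (pos 4,5,6,7): 0⊕0⊕1⊕0 = 1
Syndrome s4…s1 = 100 → error at position 4.

100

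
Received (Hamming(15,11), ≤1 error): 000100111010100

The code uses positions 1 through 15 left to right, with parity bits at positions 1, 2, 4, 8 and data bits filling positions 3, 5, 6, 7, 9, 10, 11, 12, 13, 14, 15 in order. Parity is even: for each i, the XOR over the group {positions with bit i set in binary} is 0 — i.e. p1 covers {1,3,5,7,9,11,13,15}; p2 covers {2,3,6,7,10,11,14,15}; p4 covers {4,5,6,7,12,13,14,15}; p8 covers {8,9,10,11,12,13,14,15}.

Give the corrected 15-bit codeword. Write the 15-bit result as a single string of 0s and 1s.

000000111010100

s1 (pos 1,3,5,7,9,11,13,15): 0⊕0⊕0⊕1⊕1⊕1⊕1⊕0 = 0
s2 (pos 2,3,6,7,10,11,14,15): 0⊕0⊕0⊕1⊕0⊕1⊕0⊕0 = 0
s4 (pos 4,5,6,7,12,13,14,15): 1⊕0⊕0⊕1⊕0⊕1⊕0⊕0 = 1
s8 (pos 8,9,10,11,12,13,14,15): 1⊕1⊕0⊕1⊕0⊕1⊕0⊕0 = 0
Syndrome s8…s1 = 0100 → error at position 4.
Flip position 4: 000100111010100 → 000000111010100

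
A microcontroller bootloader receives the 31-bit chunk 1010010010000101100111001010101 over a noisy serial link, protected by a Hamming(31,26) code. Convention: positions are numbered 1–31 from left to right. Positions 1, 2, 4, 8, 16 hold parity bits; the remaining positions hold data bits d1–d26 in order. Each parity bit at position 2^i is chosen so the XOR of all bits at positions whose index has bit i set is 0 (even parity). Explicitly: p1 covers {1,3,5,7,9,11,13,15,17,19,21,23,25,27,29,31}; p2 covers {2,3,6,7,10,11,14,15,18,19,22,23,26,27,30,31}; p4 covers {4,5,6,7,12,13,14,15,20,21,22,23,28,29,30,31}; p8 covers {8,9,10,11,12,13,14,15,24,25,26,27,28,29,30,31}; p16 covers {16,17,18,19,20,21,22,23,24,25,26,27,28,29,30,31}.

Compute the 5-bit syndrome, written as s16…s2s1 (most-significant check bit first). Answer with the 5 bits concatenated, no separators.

s1 (pos 1,3,5,7,9,11,13,15,17,19,21,23,25,27,29,31): 1⊕1⊕0⊕0⊕1⊕0⊕0⊕0⊕1⊕0⊕1⊕0⊕1⊕1⊕1⊕1 = 1
s2 (pos 2,3,6,7,10,11,14,15,18,19,22,23,26,27,30,31): 0⊕1⊕1⊕0⊕0⊕0⊕1⊕0⊕0⊕0⊕1⊕0⊕0⊕1⊕0⊕1 = 0
s4 (pos 4,5,6,7,12,13,14,15,20,21,22,23,28,29,30,31): 0⊕0⊕1⊕0⊕0⊕0⊕1⊕0⊕1⊕1⊕1⊕0⊕0⊕1⊕0⊕1 = 1
s8 (pos 8,9,10,11,12,13,14,15,24,25,26,27,28,29,30,31): 0⊕1⊕0⊕0⊕0⊕0⊕1⊕0⊕0⊕1⊕0⊕1⊕0⊕1⊕0⊕1 = 0
s16 (pos 16,17,18,19,20,21,22,23,24,25,26,27,28,29,30,31): 1⊕1⊕0⊕0⊕1⊕1⊕1⊕0⊕0⊕1⊕0⊕1⊕0⊕1⊕0⊕1 = 1
Syndrome s16…s1 = 10101 → error at position 21.

10101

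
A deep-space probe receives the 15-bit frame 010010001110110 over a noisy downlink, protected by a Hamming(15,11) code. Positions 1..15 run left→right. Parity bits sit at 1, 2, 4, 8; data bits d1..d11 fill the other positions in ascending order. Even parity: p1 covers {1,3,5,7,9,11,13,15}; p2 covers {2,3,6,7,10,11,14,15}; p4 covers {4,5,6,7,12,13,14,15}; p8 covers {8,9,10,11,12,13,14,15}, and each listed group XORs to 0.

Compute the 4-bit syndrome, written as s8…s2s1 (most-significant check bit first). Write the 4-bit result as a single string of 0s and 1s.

1100

s1 (pos 1,3,5,7,9,11,13,15): 0⊕0⊕1⊕0⊕1⊕1⊕1⊕0 = 0
s2 (pos 2,3,6,7,10,11,14,15): 1⊕0⊕0⊕0⊕1⊕1⊕1⊕0 = 0
s4 (pos 4,5,6,7,12,13,14,15): 0⊕1⊕0⊕0⊕0⊕1⊕1⊕0 = 1
s8 (pos 8,9,10,11,12,13,14,15): 0⊕1⊕1⊕1⊕0⊕1⊕1⊕0 = 1
Syndrome s8…s1 = 1100 → error at position 12.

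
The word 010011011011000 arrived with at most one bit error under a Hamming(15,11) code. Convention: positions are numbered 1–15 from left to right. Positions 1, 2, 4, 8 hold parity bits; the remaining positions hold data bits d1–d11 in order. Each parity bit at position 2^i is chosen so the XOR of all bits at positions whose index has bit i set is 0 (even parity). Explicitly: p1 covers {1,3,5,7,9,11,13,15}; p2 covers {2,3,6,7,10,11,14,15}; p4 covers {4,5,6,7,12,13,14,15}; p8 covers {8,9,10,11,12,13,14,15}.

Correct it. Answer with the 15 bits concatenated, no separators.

010011111011000

s1 (pos 1,3,5,7,9,11,13,15): 0⊕0⊕1⊕0⊕1⊕1⊕0⊕0 = 1
s2 (pos 2,3,6,7,10,11,14,15): 1⊕0⊕1⊕0⊕0⊕1⊕0⊕0 = 1
s4 (pos 4,5,6,7,12,13,14,15): 0⊕1⊕1⊕0⊕1⊕0⊕0⊕0 = 1
s8 (pos 8,9,10,11,12,13,14,15): 1⊕1⊕0⊕1⊕1⊕0⊕0⊕0 = 0
Syndrome s8…s1 = 0111 → error at position 7.
Flip position 7: 010011011011000 → 010011111011000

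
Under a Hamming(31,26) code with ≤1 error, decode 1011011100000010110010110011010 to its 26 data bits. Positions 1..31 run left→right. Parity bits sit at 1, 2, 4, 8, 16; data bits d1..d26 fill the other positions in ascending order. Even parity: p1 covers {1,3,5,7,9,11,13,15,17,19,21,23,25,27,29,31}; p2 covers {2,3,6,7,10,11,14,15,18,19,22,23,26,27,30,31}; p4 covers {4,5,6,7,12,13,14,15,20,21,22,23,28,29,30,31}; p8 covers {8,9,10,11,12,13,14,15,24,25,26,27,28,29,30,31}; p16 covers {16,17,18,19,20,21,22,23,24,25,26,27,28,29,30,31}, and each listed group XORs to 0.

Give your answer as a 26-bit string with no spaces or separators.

10110000001110010110011010

s1 (pos 1,3,5,7,9,11,13,15,17,19,21,23,25,27,29,31): 1⊕1⊕0⊕1⊕0⊕0⊕0⊕1⊕1⊕0⊕1⊕1⊕0⊕1⊕0⊕0 = 0
s2 (pos 2,3,6,7,10,11,14,15,18,19,22,23,26,27,30,31): 0⊕1⊕1⊕1⊕0⊕0⊕0⊕1⊕1⊕0⊕0⊕1⊕0⊕1⊕1⊕0 = 0
s4 (pos 4,5,6,7,12,13,14,15,20,21,22,23,28,29,30,31): 1⊕0⊕1⊕1⊕0⊕0⊕0⊕1⊕0⊕1⊕0⊕1⊕1⊕0⊕1⊕0 = 0
s8 (pos 8,9,10,11,12,13,14,15,24,25,26,27,28,29,30,31): 1⊕0⊕0⊕0⊕0⊕0⊕0⊕1⊕1⊕0⊕0⊕1⊕1⊕0⊕1⊕0 = 0
s16 (pos 16,17,18,19,20,21,22,23,24,25,26,27,28,29,30,31): 0⊕1⊕1⊕0⊕0⊕1⊕0⊕1⊕1⊕0⊕0⊕1⊕1⊕0⊕1⊕0 = 0
Syndrome s16…s1 = 00000 → no error.
Read data bits from positions 3,5,6,7,9,10,11,12,13,14,15,17,18,19,20,21,22,23,24,25,26,27,28,29,30,31: 10110000001110010110011010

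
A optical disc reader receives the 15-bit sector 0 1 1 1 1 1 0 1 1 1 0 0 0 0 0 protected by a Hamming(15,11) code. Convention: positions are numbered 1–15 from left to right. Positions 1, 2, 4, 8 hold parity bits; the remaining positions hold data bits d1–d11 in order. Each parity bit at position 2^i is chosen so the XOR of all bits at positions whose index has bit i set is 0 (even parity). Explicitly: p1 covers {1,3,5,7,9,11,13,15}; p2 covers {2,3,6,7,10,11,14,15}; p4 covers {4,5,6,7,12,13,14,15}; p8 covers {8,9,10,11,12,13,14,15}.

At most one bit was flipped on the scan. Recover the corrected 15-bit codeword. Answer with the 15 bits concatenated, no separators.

011111011100100

s1 (pos 1,3,5,7,9,11,13,15): 0⊕1⊕1⊕0⊕1⊕0⊕0⊕0 = 1
s2 (pos 2,3,6,7,10,11,14,15): 1⊕1⊕1⊕0⊕1⊕0⊕0⊕0 = 0
s4 (pos 4,5,6,7,12,13,14,15): 1⊕1⊕1⊕0⊕0⊕0⊕0⊕0 = 1
s8 (pos 8,9,10,11,12,13,14,15): 1⊕1⊕1⊕0⊕0⊕0⊕0⊕0 = 1
Syndrome s8…s1 = 1101 → error at position 13.
Flip position 13: 011111011100000 → 011111011100100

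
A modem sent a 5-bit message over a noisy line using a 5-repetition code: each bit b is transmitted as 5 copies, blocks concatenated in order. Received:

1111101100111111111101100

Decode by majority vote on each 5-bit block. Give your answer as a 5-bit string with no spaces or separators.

Block 1 (11111): 5 ones → 1
Block 2 (01100): 2 ones → 0
Block 3 (11111): 5 ones → 1
Block 4 (11111): 5 ones → 1
Block 5 (01100): 2 ones → 0

10110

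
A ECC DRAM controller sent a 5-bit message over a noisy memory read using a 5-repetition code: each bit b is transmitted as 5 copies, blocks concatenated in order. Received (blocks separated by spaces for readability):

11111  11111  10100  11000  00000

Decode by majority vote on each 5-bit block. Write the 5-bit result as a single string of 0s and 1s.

11000

Block 1 (11111): 5 ones → 1
Block 2 (11111): 5 ones → 1
Block 3 (10100): 2 ones → 0
Block 4 (11000): 2 ones → 0
Block 5 (00000): 0 ones → 0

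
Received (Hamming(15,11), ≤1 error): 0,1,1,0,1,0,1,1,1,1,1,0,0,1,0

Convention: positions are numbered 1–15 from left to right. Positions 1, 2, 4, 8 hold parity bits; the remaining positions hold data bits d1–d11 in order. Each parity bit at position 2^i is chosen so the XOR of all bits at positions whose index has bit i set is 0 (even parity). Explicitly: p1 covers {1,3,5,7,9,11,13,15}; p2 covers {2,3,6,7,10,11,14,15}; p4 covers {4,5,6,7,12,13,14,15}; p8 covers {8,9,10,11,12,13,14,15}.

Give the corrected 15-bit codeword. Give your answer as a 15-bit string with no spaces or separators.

011010111110110

s1 (pos 1,3,5,7,9,11,13,15): 0⊕1⊕1⊕1⊕1⊕1⊕0⊕0 = 1
s2 (pos 2,3,6,7,10,11,14,15): 1⊕1⊕0⊕1⊕1⊕1⊕1⊕0 = 0
s4 (pos 4,5,6,7,12,13,14,15): 0⊕1⊕0⊕1⊕0⊕0⊕1⊕0 = 1
s8 (pos 8,9,10,11,12,13,14,15): 1⊕1⊕1⊕1⊕0⊕0⊕1⊕0 = 1
Syndrome s8…s1 = 1101 → error at position 13.
Flip position 13: 011010111110010 → 011010111110110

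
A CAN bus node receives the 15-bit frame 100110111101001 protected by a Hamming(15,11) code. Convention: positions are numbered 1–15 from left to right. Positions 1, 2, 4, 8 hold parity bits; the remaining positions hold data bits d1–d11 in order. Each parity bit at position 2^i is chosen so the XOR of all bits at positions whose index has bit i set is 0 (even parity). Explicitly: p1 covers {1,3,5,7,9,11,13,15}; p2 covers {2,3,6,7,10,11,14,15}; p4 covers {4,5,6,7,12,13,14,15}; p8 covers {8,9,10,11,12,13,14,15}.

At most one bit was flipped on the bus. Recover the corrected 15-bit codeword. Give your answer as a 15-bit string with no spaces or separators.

100110111101000

s1 (pos 1,3,5,7,9,11,13,15): 1⊕0⊕1⊕1⊕1⊕0⊕0⊕1 = 1
s2 (pos 2,3,6,7,10,11,14,15): 0⊕0⊕0⊕1⊕1⊕0⊕0⊕1 = 1
s4 (pos 4,5,6,7,12,13,14,15): 1⊕1⊕0⊕1⊕1⊕0⊕0⊕1 = 1
s8 (pos 8,9,10,11,12,13,14,15): 1⊕1⊕1⊕0⊕1⊕0⊕0⊕1 = 1
Syndrome s8…s1 = 1111 → error at position 15.
Flip position 15: 100110111101001 → 100110111101000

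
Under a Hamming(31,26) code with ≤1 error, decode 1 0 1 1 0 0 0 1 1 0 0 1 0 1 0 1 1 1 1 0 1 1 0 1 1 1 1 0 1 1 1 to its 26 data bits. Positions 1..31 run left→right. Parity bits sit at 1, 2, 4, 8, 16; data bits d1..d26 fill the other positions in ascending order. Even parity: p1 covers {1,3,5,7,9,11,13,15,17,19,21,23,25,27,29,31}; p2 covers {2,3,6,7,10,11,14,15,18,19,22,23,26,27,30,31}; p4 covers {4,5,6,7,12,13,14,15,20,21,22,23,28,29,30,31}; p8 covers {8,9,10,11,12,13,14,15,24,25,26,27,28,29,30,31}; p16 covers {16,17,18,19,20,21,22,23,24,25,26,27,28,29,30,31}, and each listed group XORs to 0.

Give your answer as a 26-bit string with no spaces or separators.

10001001010111011011010111

s1 (pos 1,3,5,7,9,11,13,15,17,19,21,23,25,27,29,31): 1⊕1⊕0⊕0⊕1⊕0⊕0⊕0⊕1⊕1⊕1⊕0⊕1⊕1⊕1⊕1 = 0
s2 (pos 2,3,6,7,10,11,14,15,18,19,22,23,26,27,30,31): 0⊕1⊕0⊕0⊕0⊕0⊕1⊕0⊕1⊕1⊕1⊕0⊕1⊕1⊕1⊕1 = 1
s4 (pos 4,5,6,7,12,13,14,15,20,21,22,23,28,29,30,31): 1⊕0⊕0⊕0⊕1⊕0⊕1⊕0⊕0⊕1⊕1⊕0⊕0⊕1⊕1⊕1 = 0
s8 (pos 8,9,10,11,12,13,14,15,24,25,26,27,28,29,30,31): 1⊕1⊕0⊕0⊕1⊕0⊕1⊕0⊕1⊕1⊕1⊕1⊕0⊕1⊕1⊕1 = 1
s16 (pos 16,17,18,19,20,21,22,23,24,25,26,27,28,29,30,31): 1⊕1⊕1⊕1⊕0⊕1⊕1⊕0⊕1⊕1⊕1⊕1⊕0⊕1⊕1⊕1 = 1
Syndrome s16…s1 = 11010 → error at position 26.
Flip position 26: 1011000110010101111011011110111 → 1011000110010101111011011010111
Read data bits from positions 3,5,6,7,9,10,11,12,13,14,15,17,18,19,20,21,22,23,24,25,26,27,28,29,30,31: 10001001010111011011010111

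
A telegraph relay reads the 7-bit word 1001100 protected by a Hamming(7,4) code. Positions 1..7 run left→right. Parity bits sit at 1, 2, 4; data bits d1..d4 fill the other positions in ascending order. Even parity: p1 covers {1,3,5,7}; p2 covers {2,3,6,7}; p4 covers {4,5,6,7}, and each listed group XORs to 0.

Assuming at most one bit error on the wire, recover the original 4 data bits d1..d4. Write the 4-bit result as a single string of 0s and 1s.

s1 (pos 1,3,5,7): 1⊕0⊕1⊕0 = 0
s2 (pos 2,3,6,7): 0⊕0⊕0⊕0 = 0
s4 (pos 4,5,6,7): 1⊕1⊕0⊕0 = 0
Syndrome s4…s1 = 000 → no error.
Read data bits from positions 3,5,6,7: 0100

0100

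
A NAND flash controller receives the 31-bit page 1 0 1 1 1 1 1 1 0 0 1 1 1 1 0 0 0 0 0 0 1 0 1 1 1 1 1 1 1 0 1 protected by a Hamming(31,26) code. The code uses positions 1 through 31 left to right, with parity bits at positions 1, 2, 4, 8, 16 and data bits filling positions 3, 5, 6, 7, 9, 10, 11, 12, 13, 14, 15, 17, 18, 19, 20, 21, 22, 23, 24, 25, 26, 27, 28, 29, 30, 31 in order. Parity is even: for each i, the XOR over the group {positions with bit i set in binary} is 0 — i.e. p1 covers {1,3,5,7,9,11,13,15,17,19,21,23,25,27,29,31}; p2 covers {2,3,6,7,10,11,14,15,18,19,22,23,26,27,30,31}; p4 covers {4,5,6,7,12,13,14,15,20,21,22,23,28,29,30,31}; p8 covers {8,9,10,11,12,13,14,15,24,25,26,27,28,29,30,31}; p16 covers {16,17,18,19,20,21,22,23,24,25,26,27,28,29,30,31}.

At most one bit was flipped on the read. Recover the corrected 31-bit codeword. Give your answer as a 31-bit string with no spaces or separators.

1011111100111100010010111111101

s1 (pos 1,3,5,7,9,11,13,15,17,19,21,23,25,27,29,31): 1⊕1⊕1⊕1⊕0⊕1⊕1⊕0⊕0⊕0⊕1⊕1⊕1⊕1⊕1⊕1 = 0
s2 (pos 2,3,6,7,10,11,14,15,18,19,22,23,26,27,30,31): 0⊕1⊕1⊕1⊕0⊕1⊕1⊕0⊕0⊕0⊕0⊕1⊕1⊕1⊕0⊕1 = 1
s4 (pos 4,5,6,7,12,13,14,15,20,21,22,23,28,29,30,31): 1⊕1⊕1⊕1⊕1⊕1⊕1⊕0⊕0⊕1⊕0⊕1⊕1⊕1⊕0⊕1 = 0
s8 (pos 8,9,10,11,12,13,14,15,24,25,26,27,28,29,30,31): 1⊕0⊕0⊕1⊕1⊕1⊕1⊕0⊕1⊕1⊕1⊕1⊕1⊕1⊕0⊕1 = 0
s16 (pos 16,17,18,19,20,21,22,23,24,25,26,27,28,29,30,31): 0⊕0⊕0⊕0⊕0⊕1⊕0⊕1⊕1⊕1⊕1⊕1⊕1⊕1⊕0⊕1 = 1
Syndrome s16…s1 = 10010 → error at position 18.
Flip position 18: 1011111100111100000010111111101 → 1011111100111100010010111111101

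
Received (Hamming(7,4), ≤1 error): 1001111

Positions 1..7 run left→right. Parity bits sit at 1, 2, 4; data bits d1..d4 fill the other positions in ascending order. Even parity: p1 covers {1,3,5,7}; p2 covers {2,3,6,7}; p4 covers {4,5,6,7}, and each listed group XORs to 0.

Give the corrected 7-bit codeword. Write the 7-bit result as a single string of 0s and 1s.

0001111

s1 (pos 1,3,5,7): 1⊕0⊕1⊕1 = 1
s2 (pos 2,3,6,7): 0⊕0⊕1⊕1 = 0
s4 (pos 4,5,6,7): 1⊕1⊕1⊕1 = 0
Syndrome s4…s1 = 001 → error at position 1.
Flip position 1: 1001111 → 0001111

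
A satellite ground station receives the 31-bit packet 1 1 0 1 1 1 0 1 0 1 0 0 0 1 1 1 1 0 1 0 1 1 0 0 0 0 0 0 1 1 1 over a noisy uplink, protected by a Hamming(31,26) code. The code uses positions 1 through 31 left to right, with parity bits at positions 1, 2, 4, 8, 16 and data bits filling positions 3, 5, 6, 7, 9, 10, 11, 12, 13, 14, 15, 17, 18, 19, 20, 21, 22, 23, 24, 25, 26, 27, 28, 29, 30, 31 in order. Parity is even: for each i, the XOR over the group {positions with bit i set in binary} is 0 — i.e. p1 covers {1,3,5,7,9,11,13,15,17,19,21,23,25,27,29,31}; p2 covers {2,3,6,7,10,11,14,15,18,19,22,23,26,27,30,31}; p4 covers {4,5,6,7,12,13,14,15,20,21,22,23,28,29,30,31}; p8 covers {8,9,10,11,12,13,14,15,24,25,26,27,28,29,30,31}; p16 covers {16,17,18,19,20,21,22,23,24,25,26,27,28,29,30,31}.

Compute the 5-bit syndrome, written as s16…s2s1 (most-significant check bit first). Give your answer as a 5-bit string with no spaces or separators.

s1 (pos 1,3,5,7,9,11,13,15,17,19,21,23,25,27,29,31): 1⊕0⊕1⊕0⊕0⊕0⊕0⊕1⊕1⊕1⊕1⊕0⊕0⊕0⊕1⊕1 = 0
s2 (pos 2,3,6,7,10,11,14,15,18,19,22,23,26,27,30,31): 1⊕0⊕1⊕0⊕1⊕0⊕1⊕1⊕0⊕1⊕1⊕0⊕0⊕0⊕1⊕1 = 1
s4 (pos 4,5,6,7,12,13,14,15,20,21,22,23,28,29,30,31): 1⊕1⊕1⊕0⊕0⊕0⊕1⊕1⊕0⊕1⊕1⊕0⊕0⊕1⊕1⊕1 = 0
s8 (pos 8,9,10,11,12,13,14,15,24,25,26,27,28,29,30,31): 1⊕0⊕1⊕0⊕0⊕0⊕1⊕1⊕0⊕0⊕0⊕0⊕0⊕1⊕1⊕1 = 1
s16 (pos 16,17,18,19,20,21,22,23,24,25,26,27,28,29,30,31): 1⊕1⊕0⊕1⊕0⊕1⊕1⊕0⊕0⊕0⊕0⊕0⊕0⊕1⊕1⊕1 = 0
Syndrome s16…s1 = 01010 → error at position 10.

01010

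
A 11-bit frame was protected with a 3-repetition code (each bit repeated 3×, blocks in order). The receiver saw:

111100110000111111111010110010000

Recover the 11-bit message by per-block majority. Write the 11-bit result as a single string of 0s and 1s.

10101110100

Block 1 (111): 3 ones → 1
Block 2 (100): 1 one → 0
Block 3 (110): 2 ones → 1
Block 4 (000): 0 ones → 0
Block 5 (111): 3 ones → 1
Block 6 (111): 3 ones → 1
Block 7 (111): 3 ones → 1
Block 8 (010): 1 one → 0
Block 9 (110): 2 ones → 1
Block 10 (010): 1 one → 0
Block 11 (000): 0 ones → 0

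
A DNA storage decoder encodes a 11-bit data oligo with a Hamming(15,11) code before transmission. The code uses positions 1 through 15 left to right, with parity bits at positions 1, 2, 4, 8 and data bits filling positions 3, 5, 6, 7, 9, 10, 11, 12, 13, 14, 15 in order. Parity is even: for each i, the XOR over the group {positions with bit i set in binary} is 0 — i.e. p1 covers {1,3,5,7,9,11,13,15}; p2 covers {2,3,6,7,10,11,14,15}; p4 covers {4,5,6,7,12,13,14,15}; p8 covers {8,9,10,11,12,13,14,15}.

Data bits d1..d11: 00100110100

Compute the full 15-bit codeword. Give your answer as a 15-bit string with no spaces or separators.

010001010110100

Place data at non-parity positions: p1 p2 0 p4 0 1 0 p8 0 1 1 0 1 0 0
p1 (pos 1,3,5,7,9,11,13,15): XOR of data positions = 0⊕0⊕0⊕0⊕1⊕1⊕0 = 0
p2 (pos 2,3,6,7,10,11,14,15): XOR of data positions = 0⊕1⊕0⊕1⊕1⊕0⊕0 = 1
p4 (pos 4,5,6,7,12,13,14,15): XOR of data positions = 0⊕1⊕0⊕0⊕1⊕0⊕0 = 0
p8 (pos 8,9,10,11,12,13,14,15): XOR of data positions = 0⊕1⊕1⊕0⊕1⊕0⊕0 = 1
Codeword: 010001010110100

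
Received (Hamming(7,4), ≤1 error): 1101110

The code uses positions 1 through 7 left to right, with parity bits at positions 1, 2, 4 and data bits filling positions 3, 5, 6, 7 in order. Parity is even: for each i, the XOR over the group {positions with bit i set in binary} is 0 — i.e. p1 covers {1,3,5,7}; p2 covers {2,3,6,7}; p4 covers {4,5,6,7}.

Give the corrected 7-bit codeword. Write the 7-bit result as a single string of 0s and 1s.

s1 (pos 1,3,5,7): 1⊕0⊕1⊕0 = 0
s2 (pos 2,3,6,7): 1⊕0⊕1⊕0 = 0
s4 (pos 4,5,6,7): 1⊕1⊕1⊕0 = 1
Syndrome s4…s1 = 100 → error at position 4.
Flip position 4: 1101110 → 1100110

1100110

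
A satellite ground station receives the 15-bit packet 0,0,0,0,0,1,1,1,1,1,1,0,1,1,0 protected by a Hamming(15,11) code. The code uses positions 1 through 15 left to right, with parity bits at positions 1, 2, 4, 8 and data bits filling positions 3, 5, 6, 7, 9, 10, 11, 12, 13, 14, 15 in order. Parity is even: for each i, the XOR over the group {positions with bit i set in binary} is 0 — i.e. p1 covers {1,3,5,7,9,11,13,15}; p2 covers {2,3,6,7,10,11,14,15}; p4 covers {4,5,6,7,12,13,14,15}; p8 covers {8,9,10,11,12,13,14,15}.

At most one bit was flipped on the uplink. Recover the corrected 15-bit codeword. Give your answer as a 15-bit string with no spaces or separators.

010001111110110

s1 (pos 1,3,5,7,9,11,13,15): 0⊕0⊕0⊕1⊕1⊕1⊕1⊕0 = 0
s2 (pos 2,3,6,7,10,11,14,15): 0⊕0⊕1⊕1⊕1⊕1⊕1⊕0 = 1
s4 (pos 4,5,6,7,12,13,14,15): 0⊕0⊕1⊕1⊕0⊕1⊕1⊕0 = 0
s8 (pos 8,9,10,11,12,13,14,15): 1⊕1⊕1⊕1⊕0⊕1⊕1⊕0 = 0
Syndrome s8…s1 = 0010 → error at position 2.
Flip position 2: 000001111110110 → 010001111110110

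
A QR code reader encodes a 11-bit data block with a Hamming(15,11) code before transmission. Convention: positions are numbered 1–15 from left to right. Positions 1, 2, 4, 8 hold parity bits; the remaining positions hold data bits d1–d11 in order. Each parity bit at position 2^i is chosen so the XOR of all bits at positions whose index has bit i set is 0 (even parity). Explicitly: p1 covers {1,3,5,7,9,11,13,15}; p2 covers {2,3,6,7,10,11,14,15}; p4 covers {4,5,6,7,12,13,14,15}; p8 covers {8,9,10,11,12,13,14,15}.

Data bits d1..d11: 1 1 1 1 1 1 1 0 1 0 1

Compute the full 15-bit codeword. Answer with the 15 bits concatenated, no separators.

Place data at non-parity positions: p1 p2 1 p4 1 1 1 p8 1 1 1 0 1 0 1
p1 (pos 1,3,5,7,9,11,13,15): XOR of data positions = 1⊕1⊕1⊕1⊕1⊕1⊕1 = 1
p2 (pos 2,3,6,7,10,11,14,15): XOR of data positions = 1⊕1⊕1⊕1⊕1⊕0⊕1 = 0
p4 (pos 4,5,6,7,12,13,14,15): XOR of data positions = 1⊕1⊕1⊕0⊕1⊕0⊕1 = 1
p8 (pos 8,9,10,11,12,13,14,15): XOR of data positions = 1⊕1⊕1⊕0⊕1⊕0⊕1 = 1
Codeword: 101111111110101

101111111110101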